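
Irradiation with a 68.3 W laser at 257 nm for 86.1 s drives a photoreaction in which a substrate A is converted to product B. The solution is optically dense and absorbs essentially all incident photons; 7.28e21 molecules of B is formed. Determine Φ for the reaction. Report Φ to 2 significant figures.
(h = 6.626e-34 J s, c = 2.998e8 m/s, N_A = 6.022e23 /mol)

Product: 7.28e21 / 6.022e23 = 0.01209 mol.
Photon energy at 257 nm: hc/λ = (6.626e-34)(2.998e8)/(257e-9) = 7.729e-19 J.
Energy delivered: (68.3 W)(86.1 s) = 5881 J.
Photons incident: 5881 / 7.729e-19 = 7.609e21, i.e. 7.609e21/6.022e23 = 0.01264 mol.
Φ = 0.01209 mol / 0.01264 mol photons = 0.96.

Φ = 0.96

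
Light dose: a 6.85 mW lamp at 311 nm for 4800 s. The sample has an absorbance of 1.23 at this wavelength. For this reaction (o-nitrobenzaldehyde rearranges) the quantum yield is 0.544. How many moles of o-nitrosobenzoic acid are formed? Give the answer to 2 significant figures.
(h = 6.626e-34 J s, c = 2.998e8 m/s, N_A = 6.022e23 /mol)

4.4e-5 mol

Photon energy at 311 nm: hc/λ = (6.626e-34)(2.998e8)/(311e-9) = 6.387e-19 J.
Energy delivered: (6.85 mW)(4800 s) = 32.88 J.
Photons incident: 32.88 / 6.387e-19 = 5.148e19, i.e. 5.148e19/6.022e23 = 8.549e-5 mol.
Fraction absorbed: 1 − 10^(−1.23) = 0.9411.
Photons absorbed: 0.9411 × 8.549e-5 = 8.045e-5 mol.
Product: Φ × n_abs = 0.544 × 8.045e-5 = 4.376e-5 mol.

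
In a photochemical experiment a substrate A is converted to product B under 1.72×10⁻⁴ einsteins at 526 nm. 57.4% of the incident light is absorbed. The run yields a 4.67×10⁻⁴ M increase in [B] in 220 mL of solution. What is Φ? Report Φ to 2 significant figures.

Product: (4.67×10⁻⁴ M)(0.22 L) = 1.027×10⁻⁴ mol.
Photons absorbed: 0.574 × 1.72×10⁻⁴ = 9.873×10⁻⁵ mol.
Φ = 1.027×10⁻⁴ mol / 9.873×10⁻⁵ mol photons = 1.0.

Φ = 1.0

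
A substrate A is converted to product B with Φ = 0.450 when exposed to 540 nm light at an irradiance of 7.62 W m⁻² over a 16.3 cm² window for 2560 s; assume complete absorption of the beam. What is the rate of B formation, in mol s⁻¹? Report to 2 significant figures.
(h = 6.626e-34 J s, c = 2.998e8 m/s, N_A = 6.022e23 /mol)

Photon energy at 540 nm: hc/λ = (6.626e-34)(2.998e8)/(540e-9) = 3.679e-19 J.
Energy delivered: (7.62 W m⁻²)(16.3e-4 m²)(2560 s) = 31.80 J.
Photons incident: 31.80 / 3.679e-19 = 8.644e19, i.e. 8.644e19/6.022e23 = 1.435e-4 mol.
Product formed: 0.450 × 1.435e-4 = 6.458e-5 mol.
Rate: 6.458e-5 / 2560 s = 2.5e-8 mol s⁻¹.

2.5e-8 mol s⁻¹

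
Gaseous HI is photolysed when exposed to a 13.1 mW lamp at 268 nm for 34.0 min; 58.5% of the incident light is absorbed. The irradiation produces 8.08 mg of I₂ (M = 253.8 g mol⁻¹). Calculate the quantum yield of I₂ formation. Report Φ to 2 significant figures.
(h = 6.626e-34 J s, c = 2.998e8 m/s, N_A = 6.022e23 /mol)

Φ = 0.91

Product: 8.08 mg / 253.8 g mol⁻¹ = 3.184e-5 mol.
Photon energy at 268 nm: hc/λ = (6.626e-34)(2.998e8)/(268e-9) = 7.412e-19 J.
Energy delivered: (13.1 mW)(2040 s) = 26.72 J.
Photons incident: 26.72 / 7.412e-19 = 3.605e19, i.e. 3.605e19/6.022e23 = 5.986e-5 mol.
Photons absorbed: 0.585 × 5.986e-5 = 3.502e-5 mol.
Φ = 3.184e-5 mol / 3.502e-5 mol photons = 0.91.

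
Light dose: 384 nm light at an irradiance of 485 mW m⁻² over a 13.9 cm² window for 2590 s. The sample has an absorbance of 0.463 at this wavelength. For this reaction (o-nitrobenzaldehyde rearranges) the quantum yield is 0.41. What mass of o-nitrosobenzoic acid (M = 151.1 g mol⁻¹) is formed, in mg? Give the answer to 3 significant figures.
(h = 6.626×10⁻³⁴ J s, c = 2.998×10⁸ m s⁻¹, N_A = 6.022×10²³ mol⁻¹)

0.228 mg

Photon energy at 384 nm: hc/λ = (6.626×10⁻³⁴)(2.998×10⁸)/(384×10⁻⁹) = 5.173×10⁻¹⁹ J.
Energy delivered: (485 mW m⁻²)(13.9×10⁻⁴ m²)(2590 s) = 1.746 J.
Photons incident: 1.746 / 5.173×10⁻¹⁹ = 3.375×10¹⁸, i.e. 3.375×10¹⁸/6.022×10²³ = 5.604×10⁻⁶ mol.
Fraction absorbed: 1 − 10^(−0.463) = 0.6557.
Photons absorbed: 0.6557 × 5.604×10⁻⁶ = 3.675×10⁻⁶ mol.
Product: Φ × n_abs = 0.41 × 3.675×10⁻⁶ = 1.507×10⁻⁶ mol.
Mass: 1.507×10⁻⁶ × 151.1 = 2.277×10⁻⁴ g = 0.228 mg.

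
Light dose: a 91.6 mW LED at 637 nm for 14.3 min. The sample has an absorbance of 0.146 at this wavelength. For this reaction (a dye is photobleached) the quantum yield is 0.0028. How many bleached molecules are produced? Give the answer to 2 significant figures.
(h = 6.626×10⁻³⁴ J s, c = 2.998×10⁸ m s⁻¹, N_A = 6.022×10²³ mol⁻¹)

Photon energy at 637 nm: hc/λ = (6.626×10⁻³⁴)(2.998×10⁸)/(637×10⁻⁹) = 3.118×10⁻¹⁹ J.
Energy delivered: (91.6 mW)(858 s) = 78.59 J.
Photons incident: 78.59 / 3.118×10⁻¹⁹ = 2.521×10²⁰, i.e. 2.521×10²⁰/6.022×10²³ = 4.186×10⁻⁴ mol.
Fraction absorbed: 1 − 10^(−0.146) = 0.2855.
Photons absorbed: 0.2855 × 4.186×10⁻⁴ = 1.195×10⁻⁴ mol.
Product: Φ × n_abs = 0.0028 × 1.195×10⁻⁴ = 3.346×10⁻⁷ mol.
As a count: 3.346×10⁻⁷ × 6.022×10²³ = 2.0×10¹⁷.

2.0×10¹⁷ bleached molecules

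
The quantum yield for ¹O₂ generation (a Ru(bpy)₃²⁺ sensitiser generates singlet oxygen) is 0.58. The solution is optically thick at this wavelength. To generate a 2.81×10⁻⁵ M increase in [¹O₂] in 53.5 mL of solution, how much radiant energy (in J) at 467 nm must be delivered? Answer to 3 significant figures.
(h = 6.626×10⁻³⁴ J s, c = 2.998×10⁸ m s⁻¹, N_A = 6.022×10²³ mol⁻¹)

0.664 J

Product: (2.81×10⁻⁵ M)(0.0535 L) = 1.503×10⁻⁶ mol.
Photons that must be absorbed: 1.503×10⁻⁶ / 0.58 = 2.591×10⁻⁶ mol.
Photon energy: hc/λ = 4.254×10⁻¹⁹ J; per mole, 2.562×10⁵ J mol⁻¹.
Energy required: 2.591×10⁻⁶ × 2.562×10⁵ = 0.664 J.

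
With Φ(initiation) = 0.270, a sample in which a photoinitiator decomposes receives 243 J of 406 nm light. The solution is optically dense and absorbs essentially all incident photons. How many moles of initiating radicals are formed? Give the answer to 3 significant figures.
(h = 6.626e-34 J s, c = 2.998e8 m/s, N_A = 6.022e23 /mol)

Photon energy at 406 nm: hc/λ = (6.626e-34)(2.998e8)/(406e-9) = 4.893e-19 J.
Photons incident: 243 / 4.893e-19 = 4.966e20, i.e. 4.966e20/6.022e23 = 8.246e-4 mol.
Product: Φ × n_abs = 0.270 × 8.246e-4 = 2.226e-4 mol.

2.23e-4 mol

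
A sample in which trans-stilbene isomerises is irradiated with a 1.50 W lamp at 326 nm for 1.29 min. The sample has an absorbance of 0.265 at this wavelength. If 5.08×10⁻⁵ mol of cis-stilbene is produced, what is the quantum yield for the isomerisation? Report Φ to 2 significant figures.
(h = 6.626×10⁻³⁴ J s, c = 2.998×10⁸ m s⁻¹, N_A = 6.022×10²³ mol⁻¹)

Photon energy at 326 nm: hc/λ = (6.626×10⁻³⁴)(2.998×10⁸)/(326×10⁻⁹) = 6.093×10⁻¹⁹ J.
Energy delivered: (1.50 W)(77.4 s) = 116.1 J.
Photons incident: 116.1 / 6.093×10⁻¹⁹ = 1.905×10²⁰, i.e. 1.905×10²⁰/6.022×10²³ = 3.163×10⁻⁴ mol.
Fraction absorbed: 1 − 10^(−0.265) = 0.4567.
Photons absorbed: 0.4567 × 3.163×10⁻⁴ = 1.445×10⁻⁴ mol.
Φ = 5.08×10⁻⁵ mol / 1.445×10⁻⁴ mol photons = 0.35.

Φ = 0.35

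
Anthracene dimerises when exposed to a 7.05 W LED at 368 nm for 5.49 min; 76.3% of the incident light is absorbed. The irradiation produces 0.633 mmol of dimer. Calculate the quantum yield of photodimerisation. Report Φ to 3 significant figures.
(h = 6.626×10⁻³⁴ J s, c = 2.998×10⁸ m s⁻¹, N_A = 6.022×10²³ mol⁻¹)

Φ = 0.116

Product: 0.633 mmol = 6.33×10⁻⁴ mol.
Photon energy at 368 nm: hc/λ = (6.626×10⁻³⁴)(2.998×10⁸)/(368×10⁻⁹) = 5.398×10⁻¹⁹ J.
Energy delivered: (7.05 W)(329.4 s) = 2322 J.
Photons incident: 2322 / 5.398×10⁻¹⁹ = 4.302×10²¹, i.e. 4.302×10²¹/6.022×10²³ = 0.007144 mol.
Photons absorbed: 0.763 × 0.007144 = 0.005451 mol.
Φ = 6.33×10⁻⁴ mol / 0.005451 mol photons = 0.116.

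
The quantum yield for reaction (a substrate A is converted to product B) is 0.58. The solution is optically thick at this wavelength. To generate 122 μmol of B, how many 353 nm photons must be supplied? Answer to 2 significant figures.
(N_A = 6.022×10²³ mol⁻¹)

Product: 122 μmol = 1.22×10⁻⁴ mol.
Photons that must be absorbed: 1.22×10⁻⁴ / 0.58 = 2.103×10⁻⁴ mol.
Photon count: 2.103×10⁻⁴ × 6.022×10²³ = 1.3×10²⁰.

1.3×10²⁰ photons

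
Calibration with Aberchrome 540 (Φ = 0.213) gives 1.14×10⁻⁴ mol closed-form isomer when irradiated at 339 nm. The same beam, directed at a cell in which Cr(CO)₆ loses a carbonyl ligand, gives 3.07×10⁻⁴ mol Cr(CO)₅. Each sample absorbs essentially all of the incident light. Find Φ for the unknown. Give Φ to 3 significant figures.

Φ = 0.574

Photons absorbed by the actinometer: 1.14×10⁻⁴ / 0.213 = 5.352×10⁻⁴ mol.
Φ(unknown) = 3.07×10⁻⁴ / 5.352×10⁻⁴ = 0.574.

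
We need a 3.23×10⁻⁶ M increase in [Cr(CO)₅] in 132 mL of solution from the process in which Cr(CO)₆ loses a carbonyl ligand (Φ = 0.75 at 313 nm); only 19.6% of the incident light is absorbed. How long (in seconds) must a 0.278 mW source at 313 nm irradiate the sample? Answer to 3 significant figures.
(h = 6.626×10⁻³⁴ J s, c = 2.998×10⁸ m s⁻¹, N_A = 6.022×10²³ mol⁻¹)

t ≈ 3990 s

Product: (3.23×10⁻⁶ M)(0.132 L) = 4.264×10⁻⁷ mol.
Photons that must be absorbed: 4.264×10⁻⁷ / 0.75 = 5.685×10⁻⁷ mol.
Incident photons needed: 5.685×10⁻⁷ / 0.196 = 2.901×10⁻⁶ mol.
Photon energy: hc/λ = 6.347×10⁻¹⁹ J; per mole, 3.822×10⁵ J mol⁻¹.
Energy required: 2.901×10⁻⁶ × 3.822×10⁵ = 1.109 J.
Time: 1.109 J / 0.000278 W = 3990 s.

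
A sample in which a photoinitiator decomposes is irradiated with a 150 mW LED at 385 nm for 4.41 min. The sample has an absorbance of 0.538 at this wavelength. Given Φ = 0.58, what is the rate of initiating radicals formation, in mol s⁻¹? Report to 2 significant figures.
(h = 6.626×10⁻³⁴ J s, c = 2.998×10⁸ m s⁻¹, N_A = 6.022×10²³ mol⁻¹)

Photon energy at 385 nm: hc/λ = (6.626×10⁻³⁴)(2.998×10⁸)/(385×10⁻⁹) = 5.160×10⁻¹⁹ J.
Energy delivered: (150 mW)(264.6 s) = 39.69 J.
Photons incident: 39.69 / 5.160×10⁻¹⁹ = 7.692×10¹⁹, i.e. 7.692×10¹⁹/6.022×10²³ = 1.277×10⁻⁴ mol.
Fraction absorbed: 1 − 10^(−0.538) = 0.7103.
Photons absorbed: 0.7103 × 1.277×10⁻⁴ = 9.071×10⁻⁵ mol.
Product formed: 0.58 × 9.071×10⁻⁵ = 5.261×10⁻⁵ mol.
Rate: 5.261×10⁻⁵ / 264.6 s = 2.0×10⁻⁷ mol s⁻¹.

2.0×10⁻⁷ mol s⁻¹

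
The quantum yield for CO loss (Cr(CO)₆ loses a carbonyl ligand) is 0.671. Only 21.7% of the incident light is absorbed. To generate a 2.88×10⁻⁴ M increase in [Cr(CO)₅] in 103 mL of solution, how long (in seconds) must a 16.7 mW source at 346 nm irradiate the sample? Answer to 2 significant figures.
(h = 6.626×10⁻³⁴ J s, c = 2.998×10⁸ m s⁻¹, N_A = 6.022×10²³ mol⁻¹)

t ≈ 4200 s

Product: (2.88×10⁻⁴ M)(0.103 L) = 2.966×10⁻⁵ mol.
Photons that must be absorbed: 2.966×10⁻⁵ / 0.671 = 4.420×10⁻⁵ mol.
Incident photons needed: 4.420×10⁻⁵ / 0.217 = 2.037×10⁻⁴ mol.
Photon energy: hc/λ = 5.741×10⁻¹⁹ J; per mole, 3.457×10⁵ J mol⁻¹.
Energy required: 2.037×10⁻⁴ × 3.457×10⁵ = 70.42 J.
Time: 70.42 J / 0.0167 W = 4200 s.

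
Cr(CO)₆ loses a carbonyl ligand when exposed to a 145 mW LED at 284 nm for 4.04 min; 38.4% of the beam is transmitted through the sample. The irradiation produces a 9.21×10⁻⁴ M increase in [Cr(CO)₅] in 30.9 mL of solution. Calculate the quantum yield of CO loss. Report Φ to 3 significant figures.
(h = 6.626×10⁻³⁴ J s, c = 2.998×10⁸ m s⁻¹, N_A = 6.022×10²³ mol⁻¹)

Φ = 0.554

Product: (9.21×10⁻⁴ M)(0.0309 L) = 2.846×10⁻⁵ mol.
Photon energy at 284 nm: hc/λ = (6.626×10⁻³⁴)(2.998×10⁸)/(284×10⁻⁹) = 6.995×10⁻¹⁹ J.
Energy delivered: (145 mW)(242.4 s) = 35.15 J.
Photons incident: 35.15 / 6.995×10⁻¹⁹ = 5.025×10¹⁹, i.e. 5.025×10¹⁹/6.022×10²³ = 8.344×10⁻⁵ mol.
Fraction absorbed: 1 − 38.4/100 = 0.6160.
Photons absorbed: 0.6160 × 8.344×10⁻⁵ = 5.140×10⁻⁵ mol.
Φ = 2.846×10⁻⁵ mol / 5.140×10⁻⁵ mol photons = 0.554.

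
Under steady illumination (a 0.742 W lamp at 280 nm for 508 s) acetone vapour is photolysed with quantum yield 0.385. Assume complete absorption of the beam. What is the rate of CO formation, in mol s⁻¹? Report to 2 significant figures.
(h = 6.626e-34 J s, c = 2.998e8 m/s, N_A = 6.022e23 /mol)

6.7e-7 mol s⁻¹

Photon energy at 280 nm: hc/λ = (6.626e-34)(2.998e8)/(280e-9) = 7.095e-19 J.
Energy delivered: (0.742 W)(508 s) = 376.9 J.
Photons incident: 376.9 / 7.095e-19 = 5.312e20, i.e. 5.312e20/6.022e23 = 8.821e-4 mol.
Product formed: 0.385 × 8.821e-4 = 3.396e-4 mol.
Rate: 3.396e-4 / 508 s = 6.7e-7 mol s⁻¹.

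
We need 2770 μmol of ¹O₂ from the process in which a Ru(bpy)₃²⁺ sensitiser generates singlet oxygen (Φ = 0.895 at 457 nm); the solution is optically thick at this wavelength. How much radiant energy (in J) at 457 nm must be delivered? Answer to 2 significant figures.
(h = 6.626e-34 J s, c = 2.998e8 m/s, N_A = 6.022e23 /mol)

810 J

Product: 2770 μmol = 0.00277 mol.
Photons that must be absorbed: 0.00277 / 0.895 = 0.003095 mol.
Photon energy: hc/λ = 4.347e-19 J; per mole, 2.618e5 J mol⁻¹.
Energy required: 0.003095 × 2.618e5 = 810 J.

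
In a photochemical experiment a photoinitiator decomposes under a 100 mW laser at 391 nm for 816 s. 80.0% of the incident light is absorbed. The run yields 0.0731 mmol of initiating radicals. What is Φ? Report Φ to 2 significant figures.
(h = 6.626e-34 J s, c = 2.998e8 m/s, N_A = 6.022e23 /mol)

Product: 0.0731 mmol = 7.31e-5 mol.
Photon energy at 391 nm: hc/λ = (6.626e-34)(2.998e8)/(391e-9) = 5.080e-19 J.
Energy delivered: (100 mW)(816 s) = 81.60 J.
Photons incident: 81.60 / 5.080e-19 = 1.606e20, i.e. 1.606e20/6.022e23 = 2.667e-4 mol.
Photons absorbed: 0.800 × 2.667e-4 = 2.134e-4 mol.
Φ = 7.31e-5 mol / 2.134e-4 mol photons = 0.34.

Φ = 0.34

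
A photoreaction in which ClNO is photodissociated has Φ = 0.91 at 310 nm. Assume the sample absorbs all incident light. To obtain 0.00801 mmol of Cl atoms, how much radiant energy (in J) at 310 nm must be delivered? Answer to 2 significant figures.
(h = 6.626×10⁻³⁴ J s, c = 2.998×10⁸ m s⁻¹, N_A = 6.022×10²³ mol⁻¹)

3.4 J

Product: 0.00801 mmol = 8.01×10⁻⁶ mol.
Photons that must be absorbed: 8.01×10⁻⁶ / 0.91 = 8.802×10⁻⁶ mol.
Photon energy: hc/λ = 6.408×10⁻¹⁹ J; per mole, 3.859×10⁵ J mol⁻¹.
Energy required: 8.802×10⁻⁶ × 3.859×10⁵ = 3.4 J.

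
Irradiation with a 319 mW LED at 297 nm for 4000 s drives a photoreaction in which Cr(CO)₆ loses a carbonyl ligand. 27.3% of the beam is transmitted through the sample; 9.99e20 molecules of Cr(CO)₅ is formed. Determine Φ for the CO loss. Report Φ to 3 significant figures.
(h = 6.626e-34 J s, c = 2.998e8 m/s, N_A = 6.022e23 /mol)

Φ = 0.720

Product: 9.99e20 / 6.022e23 = 0.001659 mol.
Photon energy at 297 nm: hc/λ = (6.626e-34)(2.998e8)/(297e-9) = 6.688e-19 J.
Energy delivered: (319 mW)(4000 s) = 1276 J.
Photons incident: 1276 / 6.688e-19 = 1.908e21, i.e. 1.908e21/6.022e23 = 0.003168 mol.
Fraction absorbed: 1 − 27.3/100 = 0.7270.
Photons absorbed: 0.7270 × 0.003168 = 0.002303 mol.
Φ = 0.001659 mol / 0.002303 mol photons = 0.720.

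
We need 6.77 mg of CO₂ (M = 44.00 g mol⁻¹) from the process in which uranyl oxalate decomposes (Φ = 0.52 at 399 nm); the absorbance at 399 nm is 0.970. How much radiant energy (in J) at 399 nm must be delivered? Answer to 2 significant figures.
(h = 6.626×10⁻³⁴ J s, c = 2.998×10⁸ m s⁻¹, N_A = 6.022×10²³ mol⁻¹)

99 J

Product: 6.77 mg / 44.00 g mol⁻¹ = 1.539×10⁻⁴ mol.
Photons that must be absorbed: 1.539×10⁻⁴ / 0.52 = 2.960×10⁻⁴ mol.
Fraction absorbed: 1 − 10^(−0.970) = 0.8928.
Incident photons needed: 2.960×10⁻⁴ / 0.8928 = 3.315×10⁻⁴ mol.
Photon energy: hc/λ = 4.979×10⁻¹⁹ J; per mole, 2.998×10⁵ J mol⁻¹.
Energy required: 3.315×10⁻⁴ × 2.998×10⁵ = 99 J.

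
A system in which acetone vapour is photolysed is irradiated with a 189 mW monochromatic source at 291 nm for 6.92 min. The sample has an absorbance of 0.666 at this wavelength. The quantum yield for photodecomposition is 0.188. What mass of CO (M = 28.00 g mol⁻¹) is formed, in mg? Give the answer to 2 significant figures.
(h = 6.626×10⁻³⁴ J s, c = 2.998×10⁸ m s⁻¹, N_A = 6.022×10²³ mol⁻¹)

0.79 mg

Photon energy at 291 nm: hc/λ = (6.626×10⁻³⁴)(2.998×10⁸)/(291×10⁻⁹) = 6.826×10⁻¹⁹ J.
Energy delivered: (189 mW)(415.2 s) = 78.47 J.
Photons incident: 78.47 / 6.826×10⁻¹⁹ = 1.150×10²⁰, i.e. 1.150×10²⁰/6.022×10²³ = 1.910×10⁻⁴ mol.
Fraction absorbed: 1 − 10^(−0.666) = 0.7842.
Photons absorbed: 0.7842 × 1.910×10⁻⁴ = 1.498×10⁻⁴ mol.
Product: Φ × n_abs = 0.188 × 1.498×10⁻⁴ = 2.816×10⁻⁵ mol.
Mass: 2.816×10⁻⁵ × 28.00 = 7.885×10⁻⁴ g = 0.79 mg.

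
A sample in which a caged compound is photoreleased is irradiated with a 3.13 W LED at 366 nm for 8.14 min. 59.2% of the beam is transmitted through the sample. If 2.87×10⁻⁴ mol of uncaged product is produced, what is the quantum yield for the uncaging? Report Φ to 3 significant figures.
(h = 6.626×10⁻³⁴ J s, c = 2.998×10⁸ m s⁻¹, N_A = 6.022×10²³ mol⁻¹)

Photon energy at 366 nm: hc/λ = (6.626×10⁻³⁴)(2.998×10⁸)/(366×10⁻⁹) = 5.428×10⁻¹⁹ J.
Energy delivered: (3.13 W)(488.4 s) = 1529 J.
Photons incident: 1529 / 5.428×10⁻¹⁹ = 2.817×10²¹, i.e. 2.817×10²¹/6.022×10²³ = 0.004678 mol.
Fraction absorbed: 1 − 59.2/100 = 0.4080.
Photons absorbed: 0.4080 × 0.004678 = 0.001909 mol.
Φ = 2.87×10⁻⁴ mol / 0.001909 mol photons = 0.150.

Φ = 0.150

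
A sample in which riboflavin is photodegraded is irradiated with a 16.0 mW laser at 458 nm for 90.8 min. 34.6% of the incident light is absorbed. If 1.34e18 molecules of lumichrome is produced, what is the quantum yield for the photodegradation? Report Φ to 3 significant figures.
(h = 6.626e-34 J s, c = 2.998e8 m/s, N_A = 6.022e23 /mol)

Φ = 0.0193

Product: 1.34e18 / 6.022e23 = 2.225e-6 mol.
Photon energy at 458 nm: hc/λ = (6.626e-34)(2.998e8)/(458e-9) = 4.337e-19 J.
Energy delivered: (16.0 mW)(5448 s) = 87.17 J.
Photons incident: 87.17 / 4.337e-19 = 2.010e20, i.e. 2.010e20/6.022e23 = 3.338e-4 mol.
Photons absorbed: 0.346 × 3.338e-4 = 1.155e-4 mol.
Φ = 2.225e-6 mol / 1.155e-4 mol photons = 0.0193.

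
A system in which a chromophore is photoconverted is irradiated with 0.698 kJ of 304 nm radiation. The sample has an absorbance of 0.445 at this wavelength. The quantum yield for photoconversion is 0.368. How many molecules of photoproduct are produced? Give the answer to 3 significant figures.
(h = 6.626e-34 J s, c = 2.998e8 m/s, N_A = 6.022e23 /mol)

2.52e20 molecules

Photon energy at 304 nm: hc/λ = (6.626e-34)(2.998e8)/(304e-9) = 6.534e-19 J.
Incident energy: 0.698 kJ = 698 J.
Photons incident: 698 / 6.534e-19 = 1.068e21, i.e. 1.068e21/6.022e23 = 0.001773 mol.
Fraction absorbed: 1 − 10^(−0.445) = 0.6411.
Photons absorbed: 0.6411 × 0.001773 = 0.001137 mol.
Product: Φ × n_abs = 0.368 × 0.001137 = 4.184e-4 mol.
As a count: 4.184e-4 × 6.022e23 = 2.52e20.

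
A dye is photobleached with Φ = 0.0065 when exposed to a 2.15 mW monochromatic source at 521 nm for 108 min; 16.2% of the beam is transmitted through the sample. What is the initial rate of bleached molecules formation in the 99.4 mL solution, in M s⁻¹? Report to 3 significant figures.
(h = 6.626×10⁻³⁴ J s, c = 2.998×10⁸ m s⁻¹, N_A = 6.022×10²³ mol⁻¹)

5.13×10⁻¹⁰ M s⁻¹

Photon energy at 521 nm: hc/λ = (6.626×10⁻³⁴)(2.998×10⁸)/(521×10⁻⁹) = 3.813×10⁻¹⁹ J.
Energy delivered: (2.15 mW)(6480 s) = 13.93 J.
Photons incident: 13.93 / 3.813×10⁻¹⁹ = 3.653×10¹⁹, i.e. 3.653×10¹⁹/6.022×10²³ = 6.066×10⁻⁵ mol.
Fraction absorbed: 1 − 16.2/100 = 0.8380.
Photons absorbed: 0.8380 × 6.066×10⁻⁵ = 5.083×10⁻⁵ mol.
Product formed: 0.0065 × 5.083×10⁻⁵ = 3.304×10⁻⁷ mol.
Rate: 3.304×10⁻⁷ mol / (6480 s × 0.0994 L) = 5.13×10⁻¹⁰ M s⁻¹.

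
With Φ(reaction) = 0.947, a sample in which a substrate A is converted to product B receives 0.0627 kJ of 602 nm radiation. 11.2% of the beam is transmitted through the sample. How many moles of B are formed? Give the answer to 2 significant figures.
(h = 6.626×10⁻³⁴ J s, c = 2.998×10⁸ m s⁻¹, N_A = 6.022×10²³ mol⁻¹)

2.7×10⁻⁴ mol

Photon energy at 602 nm: hc/λ = (6.626×10⁻³⁴)(2.998×10⁸)/(602×10⁻⁹) = 3.300×10⁻¹⁹ J.
Incident energy: 0.0627 kJ = 62.7 J.
Photons incident: 62.7 / 3.300×10⁻¹⁹ = 1.900×10²⁰, i.e. 1.900×10²⁰/6.022×10²³ = 3.155×10⁻⁴ mol.
Fraction absorbed: 1 − 11.2/100 = 0.8880.
Photons absorbed: 0.8880 × 3.155×10⁻⁴ = 2.802×10⁻⁴ mol.
Product: Φ × n_abs = 0.947 × 2.802×10⁻⁴ = 2.653×10⁻⁴ mol.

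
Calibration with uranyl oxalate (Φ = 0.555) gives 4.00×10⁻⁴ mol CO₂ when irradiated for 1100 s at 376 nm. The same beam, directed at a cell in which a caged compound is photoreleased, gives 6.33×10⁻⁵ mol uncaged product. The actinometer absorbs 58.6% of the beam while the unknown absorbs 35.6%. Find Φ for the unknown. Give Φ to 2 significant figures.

Φ = 0.14

Photons absorbed by the actinometer: 4.00×10⁻⁴ / 0.555 = 7.207×10⁻⁴ mol.
Incident flux: 7.207×10⁻⁴ / 0.586 = 0.001230 einstein.
Absorbed by unknown: 0.356 × 0.001230 = 4.379×10⁻⁴ mol.
Φ(unknown) = 6.33×10⁻⁵ / 4.379×10⁻⁴ = 0.14.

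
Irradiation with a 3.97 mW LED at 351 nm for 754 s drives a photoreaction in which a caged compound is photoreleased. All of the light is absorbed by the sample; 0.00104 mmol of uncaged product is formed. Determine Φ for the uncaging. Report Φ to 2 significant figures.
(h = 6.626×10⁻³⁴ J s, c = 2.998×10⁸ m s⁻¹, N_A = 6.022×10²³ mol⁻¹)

Product: 0.00104 mmol = 1.04×10⁻⁶ mol.
Photon energy at 351 nm: hc/λ = (6.626×10⁻³⁴)(2.998×10⁸)/(351×10⁻⁹) = 5.659×10⁻¹⁹ J.
Energy delivered: (3.97 mW)(754 s) = 2.993 J.
Photons incident: 2.993 / 5.659×10⁻¹⁹ = 5.289×10¹⁸, i.e. 5.289×10¹⁸/6.022×10²³ = 8.783×10⁻⁶ mol.
Φ = 1.04×10⁻⁶ mol / 8.783×10⁻⁶ mol photons = 0.12.

Φ = 0.12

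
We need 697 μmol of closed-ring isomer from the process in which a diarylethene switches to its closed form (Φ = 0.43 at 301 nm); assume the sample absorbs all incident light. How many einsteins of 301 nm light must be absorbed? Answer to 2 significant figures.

Product: 697 μmol = 6.97×10⁻⁴ mol.
Photons that must be absorbed: 6.97×10⁻⁴ / 0.43 = 0.001621 mol.

0.0016 einstein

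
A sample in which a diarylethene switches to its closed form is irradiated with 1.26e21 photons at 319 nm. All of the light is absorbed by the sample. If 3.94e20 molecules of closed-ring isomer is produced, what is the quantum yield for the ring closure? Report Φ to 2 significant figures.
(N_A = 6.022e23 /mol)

Product: 3.94e20 / 6.022e23 = 6.543e-4 mol.
Moles of photons: 1.26e21 / 6.022e23 = 0.002092 mol.
Φ = 6.543e-4 mol / 0.002092 mol photons = 0.31.

Φ = 0.31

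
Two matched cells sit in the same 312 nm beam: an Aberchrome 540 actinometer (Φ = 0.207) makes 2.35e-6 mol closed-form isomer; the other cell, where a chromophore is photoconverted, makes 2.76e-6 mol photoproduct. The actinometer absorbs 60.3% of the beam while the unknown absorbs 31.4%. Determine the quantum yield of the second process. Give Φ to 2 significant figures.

Φ = 0.47

Photons absorbed by the actinometer: 2.35e-6 / 0.207 = 1.135e-5 mol.
Incident flux: 1.135e-5 / 0.603 = 1.882e-5 einstein.
Absorbed by unknown: 0.314 × 1.882e-5 = 5.909e-6 mol.
Φ(unknown) = 2.76e-6 / 5.909e-6 = 0.47.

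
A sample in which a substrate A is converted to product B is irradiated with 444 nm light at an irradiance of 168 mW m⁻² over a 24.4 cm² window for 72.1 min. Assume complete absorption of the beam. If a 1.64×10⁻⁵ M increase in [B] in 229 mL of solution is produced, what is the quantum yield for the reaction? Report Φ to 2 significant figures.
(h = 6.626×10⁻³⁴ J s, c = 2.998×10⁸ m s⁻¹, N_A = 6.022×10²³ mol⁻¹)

Φ = 0.57

Product: (1.64×10⁻⁵ M)(0.229 L) = 3.756×10⁻⁶ mol.
Photon energy at 444 nm: hc/λ = (6.626×10⁻³⁴)(2.998×10⁸)/(444×10⁻⁹) = 4.474×10⁻¹⁹ J.
Energy delivered: (168 mW m⁻²)(24.4×10⁻⁴ m²)(4326 s) = 1.773 J.
Photons incident: 1.773 / 4.474×10⁻¹⁹ = 3.963×10¹⁸, i.e. 3.963×10¹⁸/6.022×10²³ = 6.581×10⁻⁶ mol.
Φ = 3.756×10⁻⁶ mol / 6.581×10⁻⁶ mol photons = 0.57.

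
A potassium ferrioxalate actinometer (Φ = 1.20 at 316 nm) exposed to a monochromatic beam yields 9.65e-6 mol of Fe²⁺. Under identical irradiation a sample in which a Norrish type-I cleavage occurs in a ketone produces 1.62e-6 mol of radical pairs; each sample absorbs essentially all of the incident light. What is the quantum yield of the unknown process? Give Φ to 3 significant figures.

Photons absorbed by the actinometer: 9.65e-6 / 1.20 = 8.042e-6 mol.
Φ(unknown) = 1.62e-6 / 8.042e-6 = 0.201.

Φ = 0.201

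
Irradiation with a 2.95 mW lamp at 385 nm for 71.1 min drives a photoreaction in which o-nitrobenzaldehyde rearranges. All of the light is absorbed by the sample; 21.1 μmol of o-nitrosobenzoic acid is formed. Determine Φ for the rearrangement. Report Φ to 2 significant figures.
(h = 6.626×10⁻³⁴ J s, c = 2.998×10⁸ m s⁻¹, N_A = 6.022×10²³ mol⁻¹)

Φ = 0.52

Product: 21.1 μmol = 2.11×10⁻⁵ mol.
Photon energy at 385 nm: hc/λ = (6.626×10⁻³⁴)(2.998×10⁸)/(385×10⁻⁹) = 5.160×10⁻¹⁹ J.
Energy delivered: (2.95 mW)(4266 s) = 12.58 J.
Photons incident: 12.58 / 5.160×10⁻¹⁹ = 2.438×10¹⁹, i.e. 2.438×10¹⁹/6.022×10²³ = 4.048×10⁻⁵ mol.
Φ = 2.11×10⁻⁵ mol / 4.048×10⁻⁵ mol photons = 0.52.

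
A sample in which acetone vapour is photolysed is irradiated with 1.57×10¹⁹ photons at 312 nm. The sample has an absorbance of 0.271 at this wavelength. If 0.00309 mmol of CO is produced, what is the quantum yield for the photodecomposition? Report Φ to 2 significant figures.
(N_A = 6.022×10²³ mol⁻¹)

Product: 0.00309 mmol = 3.09×10⁻⁶ mol.
Moles of photons: 1.57×10¹⁹ / 6.022×10²³ = 2.607×10⁻⁵ mol.
Fraction absorbed: 1 − 10^(−0.271) = 0.4642.
Photons absorbed: 0.4642 × 2.607×10⁻⁵ = 1.210×10⁻⁵ mol.
Φ = 3.09×10⁻⁶ mol / 1.210×10⁻⁵ mol photons = 0.26.

Φ = 0.26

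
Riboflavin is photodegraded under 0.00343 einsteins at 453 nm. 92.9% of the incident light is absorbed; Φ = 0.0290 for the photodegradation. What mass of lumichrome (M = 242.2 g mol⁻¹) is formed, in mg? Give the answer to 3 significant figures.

Photons absorbed: 0.929 × 0.00343 = 0.003186 mol.
Product: Φ × n_abs = 0.0290 × 0.003186 = 9.239×10⁻⁵ mol.
Mass: 9.239×10⁻⁵ × 242.2 = 0.02238 g = 22.4 mg.

22.4 mg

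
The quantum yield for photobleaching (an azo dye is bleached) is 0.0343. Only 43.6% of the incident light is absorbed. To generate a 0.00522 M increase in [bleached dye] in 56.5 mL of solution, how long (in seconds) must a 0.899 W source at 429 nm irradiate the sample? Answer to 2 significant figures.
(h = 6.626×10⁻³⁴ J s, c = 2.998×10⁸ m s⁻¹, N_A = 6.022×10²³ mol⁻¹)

t ≈ 6100 s

Product: (0.00522 M)(0.0565 L) = 2.949×10⁻⁴ mol.
Photons that must be absorbed: 2.949×10⁻⁴ / 0.0343 = 0.008598 mol.
Incident photons needed: 0.008598 / 0.436 = 0.01972 mol.
Photon energy: hc/λ = 4.630×10⁻¹⁹ J; per mole, 2.788×10⁵ J mol⁻¹.
Energy required: 0.01972 × 2.788×10⁵ = 5498 J.
Time: 5498 J / 0.899 W = 6100 s.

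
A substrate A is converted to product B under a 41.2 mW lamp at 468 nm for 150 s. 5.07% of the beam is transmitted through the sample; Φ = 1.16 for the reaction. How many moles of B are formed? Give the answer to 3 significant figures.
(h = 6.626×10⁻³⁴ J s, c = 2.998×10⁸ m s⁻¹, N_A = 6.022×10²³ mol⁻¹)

2.66×10⁻⁵ mol

Photon energy at 468 nm: hc/λ = (6.626×10⁻³⁴)(2.998×10⁸)/(468×10⁻⁹) = 4.245×10⁻¹⁹ J.
Energy delivered: (41.2 mW)(150 s) = 6.180 J.
Photons incident: 6.180 / 4.245×10⁻¹⁹ = 1.456×10¹⁹, i.e. 1.456×10¹⁹/6.022×10²³ = 2.418×10⁻⁵ mol.
Fraction absorbed: 1 − 5.07/100 = 0.9493.
Photons absorbed: 0.9493 × 2.418×10⁻⁵ = 2.295×10⁻⁵ mol.
Product: Φ × n_abs = 1.16 × 2.295×10⁻⁵ = 2.662×10⁻⁵ mol.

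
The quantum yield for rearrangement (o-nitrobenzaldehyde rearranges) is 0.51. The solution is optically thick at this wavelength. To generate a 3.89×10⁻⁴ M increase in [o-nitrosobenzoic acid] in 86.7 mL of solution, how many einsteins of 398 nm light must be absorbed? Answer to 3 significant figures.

6.61×10⁻⁵ einstein

Product: (3.89×10⁻⁴ M)(0.0867 L) = 3.373×10⁻⁵ mol.
Photons that must be absorbed: 3.373×10⁻⁵ / 0.51 = 6.614×10⁻⁵ mol.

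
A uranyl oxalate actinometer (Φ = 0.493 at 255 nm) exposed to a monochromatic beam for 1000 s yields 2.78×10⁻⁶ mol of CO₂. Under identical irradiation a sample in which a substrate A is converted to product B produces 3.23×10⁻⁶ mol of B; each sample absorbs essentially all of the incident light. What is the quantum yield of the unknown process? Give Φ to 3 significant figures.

Photons absorbed by the actinometer: 2.78×10⁻⁶ / 0.493 = 5.639×10⁻⁶ mol.
Φ(unknown) = 3.23×10⁻⁶ / 5.639×10⁻⁶ = 0.573.

Φ = 0.573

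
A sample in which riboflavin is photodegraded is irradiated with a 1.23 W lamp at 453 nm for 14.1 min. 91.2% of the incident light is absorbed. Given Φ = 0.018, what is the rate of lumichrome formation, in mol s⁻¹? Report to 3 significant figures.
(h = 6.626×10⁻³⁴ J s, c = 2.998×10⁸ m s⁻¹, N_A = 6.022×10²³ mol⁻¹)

7.65×10⁻⁸ mol s⁻¹

Photon energy at 453 nm: hc/λ = (6.626×10⁻³⁴)(2.998×10⁸)/(453×10⁻⁹) = 4.385×10⁻¹⁹ J.
Energy delivered: (1.23 W)(846 s) = 1041 J.
Photons incident: 1041 / 4.385×10⁻¹⁹ = 2.374×10²¹, i.e. 2.374×10²¹/6.022×10²³ = 0.003942 mol.
Photons absorbed: 0.912 × 0.003942 = 0.003595 mol.
Product formed: 0.018 × 0.003595 = 6.471×10⁻⁵ mol.
Rate: 6.471×10⁻⁵ / 846 s = 7.65×10⁻⁸ mol s⁻¹.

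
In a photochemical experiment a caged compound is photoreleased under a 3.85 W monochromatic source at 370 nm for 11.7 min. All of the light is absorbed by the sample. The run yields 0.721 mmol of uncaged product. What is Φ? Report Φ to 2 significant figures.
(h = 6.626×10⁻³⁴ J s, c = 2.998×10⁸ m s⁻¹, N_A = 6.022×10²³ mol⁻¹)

Product: 0.721 mmol = 7.21×10⁻⁴ mol.
Photon energy at 370 nm: hc/λ = (6.626×10⁻³⁴)(2.998×10⁸)/(370×10⁻⁹) = 5.369×10⁻¹⁹ J.
Energy delivered: (3.85 W)(702 s) = 2703 J.
Photons incident: 2703 / 5.369×10⁻¹⁹ = 5.034×10²¹, i.e. 5.034×10²¹/6.022×10²³ = 0.008359 mol.
Φ = 7.21×10⁻⁴ mol / 0.008359 mol photons = 0.086.

Φ = 0.086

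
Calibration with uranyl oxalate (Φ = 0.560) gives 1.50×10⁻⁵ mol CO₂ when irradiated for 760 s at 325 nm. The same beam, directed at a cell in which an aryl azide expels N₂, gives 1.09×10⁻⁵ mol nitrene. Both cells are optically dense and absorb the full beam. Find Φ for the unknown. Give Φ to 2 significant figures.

Photons absorbed by the actinometer: 1.50×10⁻⁵ / 0.560 = 2.679×10⁻⁵ mol.
Φ(unknown) = 1.09×10⁻⁵ / 2.679×10⁻⁵ = 0.41.

Φ = 0.41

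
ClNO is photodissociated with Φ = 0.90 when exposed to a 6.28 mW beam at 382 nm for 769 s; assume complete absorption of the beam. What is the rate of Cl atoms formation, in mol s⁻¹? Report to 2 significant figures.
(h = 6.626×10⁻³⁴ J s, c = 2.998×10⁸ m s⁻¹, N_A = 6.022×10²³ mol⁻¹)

Photon energy at 382 nm: hc/λ = (6.626×10⁻³⁴)(2.998×10⁸)/(382×10⁻⁹) = 5.200×10⁻¹⁹ J.
Energy delivered: (6.28 mW)(769 s) = 4.829 J.
Photons incident: 4.829 / 5.200×10⁻¹⁹ = 9.287×10¹⁸, i.e. 9.287×10¹⁸/6.022×10²³ = 1.542×10⁻⁵ mol.
Product formed: 0.90 × 1.542×10⁻⁵ = 1.388×10⁻⁵ mol.
Rate: 1.388×10⁻⁵ / 769 s = 1.8×10⁻⁸ mol s⁻¹.

1.8×10⁻⁸ mol s⁻¹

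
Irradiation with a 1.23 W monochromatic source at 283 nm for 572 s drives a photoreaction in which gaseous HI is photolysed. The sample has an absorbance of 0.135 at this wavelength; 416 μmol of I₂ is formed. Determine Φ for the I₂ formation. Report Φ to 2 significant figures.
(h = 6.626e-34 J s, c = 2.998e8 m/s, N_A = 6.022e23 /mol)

Product: 416 μmol = 4.16e-4 mol.
Photon energy at 283 nm: hc/λ = (6.626e-34)(2.998e8)/(283e-9) = 7.019e-19 J.
Energy delivered: (1.23 W)(572 s) = 703.6 J.
Photons incident: 703.6 / 7.019e-19 = 1.002e21, i.e. 1.002e21/6.022e23 = 0.001664 mol.
Fraction absorbed: 1 − 10^(−0.135) = 0.2672.
Photons absorbed: 0.2672 × 0.001664 = 4.446e-4 mol.
Φ = 4.16e-4 mol / 4.446e-4 mol photons = 0.94.

Φ = 0.94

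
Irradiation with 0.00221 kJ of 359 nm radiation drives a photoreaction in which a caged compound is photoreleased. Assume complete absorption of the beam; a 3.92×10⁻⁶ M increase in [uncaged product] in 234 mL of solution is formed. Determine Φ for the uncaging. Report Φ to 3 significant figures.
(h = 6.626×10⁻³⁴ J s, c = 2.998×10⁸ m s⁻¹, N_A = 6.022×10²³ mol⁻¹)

Product: (3.92×10⁻⁶ M)(0.234 L) = 9.173×10⁻⁷ mol.
Photon energy at 359 nm: hc/λ = (6.626×10⁻³⁴)(2.998×10⁸)/(359×10⁻⁹) = 5.533×10⁻¹⁹ J.
Incident energy: 0.00221 kJ = 2.21 J.
Photons incident: 2.21 / 5.533×10⁻¹⁹ = 3.994×10¹⁸, i.e. 3.994×10¹⁸/6.022×10²³ = 6.632×10⁻⁶ mol.
Φ = 9.173×10⁻⁷ mol / 6.632×10⁻⁶ mol photons = 0.138.

Φ = 0.138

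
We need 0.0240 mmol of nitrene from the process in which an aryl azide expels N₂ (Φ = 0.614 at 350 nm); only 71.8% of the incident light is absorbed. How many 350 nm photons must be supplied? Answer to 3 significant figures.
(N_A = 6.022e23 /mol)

Product: 0.0240 mmol = 2.40e-5 mol.
Photons that must be absorbed: 2.40e-5 / 0.614 = 3.909e-5 mol.
Incident photons needed: 3.909e-5 / 0.718 = 5.444e-5 mol.
Photon count: 5.444e-5 × 6.022e23 = 3.28e19.

3.28e19 photons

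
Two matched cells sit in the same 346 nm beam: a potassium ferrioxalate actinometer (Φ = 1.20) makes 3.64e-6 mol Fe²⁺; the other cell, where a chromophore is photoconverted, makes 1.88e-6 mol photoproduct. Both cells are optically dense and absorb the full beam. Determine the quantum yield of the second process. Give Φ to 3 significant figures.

Φ = 0.620

Photons absorbed by the actinometer: 3.64e-6 / 1.20 = 3.033e-6 mol.
Φ(unknown) = 1.88e-6 / 3.033e-6 = 0.620.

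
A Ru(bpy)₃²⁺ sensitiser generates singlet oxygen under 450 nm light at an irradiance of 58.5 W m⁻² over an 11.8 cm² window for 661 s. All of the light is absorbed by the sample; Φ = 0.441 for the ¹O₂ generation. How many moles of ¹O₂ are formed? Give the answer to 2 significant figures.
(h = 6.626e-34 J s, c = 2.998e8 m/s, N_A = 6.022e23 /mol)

7.6e-5 mol

Photon energy at 450 nm: hc/λ = (6.626e-34)(2.998e8)/(450e-9) = 4.414e-19 J.
Energy delivered: (58.5 W m⁻²)(11.8e-4 m²)(661 s) = 45.63 J.
Photons incident: 45.63 / 4.414e-19 = 1.034e20, i.e. 1.034e20/6.022e23 = 1.717e-4 mol.
Product: Φ × n_abs = 0.441 × 1.717e-4 = 7.572e-5 mol.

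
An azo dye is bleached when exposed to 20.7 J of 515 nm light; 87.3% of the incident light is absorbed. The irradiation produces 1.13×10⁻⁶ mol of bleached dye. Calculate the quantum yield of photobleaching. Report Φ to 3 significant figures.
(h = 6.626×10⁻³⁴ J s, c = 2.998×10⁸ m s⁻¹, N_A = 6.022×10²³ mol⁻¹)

Photon energy at 515 nm: hc/λ = (6.626×10⁻³⁴)(2.998×10⁸)/(515×10⁻⁹) = 3.857×10⁻¹⁹ J.
Photons incident: 20.7 / 3.857×10⁻¹⁹ = 5.367×10¹⁹, i.e. 5.367×10¹⁹/6.022×10²³ = 8.912×10⁻⁵ mol.
Photons absorbed: 0.873 × 8.912×10⁻⁵ = 7.780×10⁻⁵ mol.
Φ = 1.13×10⁻⁶ mol / 7.780×10⁻⁵ mol photons = 0.0145.

Φ = 0.0145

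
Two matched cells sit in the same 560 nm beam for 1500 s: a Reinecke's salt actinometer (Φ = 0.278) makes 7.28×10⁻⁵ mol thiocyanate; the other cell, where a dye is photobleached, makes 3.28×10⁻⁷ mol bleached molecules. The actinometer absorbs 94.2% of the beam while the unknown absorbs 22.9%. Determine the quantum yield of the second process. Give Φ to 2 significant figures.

Φ = 0.0052

Photons absorbed by the actinometer: 7.28×10⁻⁵ / 0.278 = 2.619×10⁻⁴ mol.
Incident flux: 2.619×10⁻⁴ / 0.942 = 2.780×10⁻⁴ einstein.
Absorbed by unknown: 0.229 × 2.780×10⁻⁴ = 6.366×10⁻⁵ mol.
Φ(unknown) = 3.28×10⁻⁷ / 6.366×10⁻⁵ = 0.0052.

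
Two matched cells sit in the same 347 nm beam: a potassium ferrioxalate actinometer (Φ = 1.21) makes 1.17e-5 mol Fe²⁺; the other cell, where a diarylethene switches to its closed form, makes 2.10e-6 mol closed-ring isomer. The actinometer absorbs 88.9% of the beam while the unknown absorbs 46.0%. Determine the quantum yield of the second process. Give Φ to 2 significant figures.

Φ = 0.42

Photons absorbed by the actinometer: 1.17e-5 / 1.21 = 9.669e-6 mol.
Incident flux: 9.669e-6 / 0.889 = 1.088e-5 einstein.
Absorbed by unknown: 0.460 × 1.088e-5 = 5.005e-6 mol.
Φ(unknown) = 2.10e-6 / 5.005e-6 = 0.42.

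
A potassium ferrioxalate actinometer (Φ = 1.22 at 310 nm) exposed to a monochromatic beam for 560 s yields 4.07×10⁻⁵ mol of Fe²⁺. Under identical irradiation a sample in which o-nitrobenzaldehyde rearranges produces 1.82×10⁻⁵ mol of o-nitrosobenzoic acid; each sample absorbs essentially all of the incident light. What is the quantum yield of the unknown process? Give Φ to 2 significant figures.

Photons absorbed by the actinometer: 4.07×10⁻⁵ / 1.22 = 3.336×10⁻⁵ mol.
Φ(unknown) = 1.82×10⁻⁵ / 3.336×10⁻⁵ = 0.55.

Φ = 0.55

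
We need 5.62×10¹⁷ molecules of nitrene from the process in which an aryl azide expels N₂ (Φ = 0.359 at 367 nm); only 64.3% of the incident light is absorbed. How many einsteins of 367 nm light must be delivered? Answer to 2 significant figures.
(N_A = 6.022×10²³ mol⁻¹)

4.0×10⁻⁶ einstein

Product: 5.62×10¹⁷ / 6.022×10²³ = 9.332×10⁻⁷ mol.
Photons that must be absorbed: 9.332×10⁻⁷ / 0.359 = 2.599×10⁻⁶ mol.
Incident photons needed: 2.599×10⁻⁶ / 0.643 = 4.042×10⁻⁶ mol.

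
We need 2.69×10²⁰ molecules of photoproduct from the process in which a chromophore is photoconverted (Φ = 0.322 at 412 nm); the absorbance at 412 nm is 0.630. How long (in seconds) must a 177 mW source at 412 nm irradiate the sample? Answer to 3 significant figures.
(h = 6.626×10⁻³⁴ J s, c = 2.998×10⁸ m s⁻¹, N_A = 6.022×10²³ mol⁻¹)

t ≈ 2970 s

Product: 2.69×10²⁰ / 6.022×10²³ = 4.467×10⁻⁴ mol.
Photons that must be absorbed: 4.467×10⁻⁴ / 0.322 = 0.001387 mol.
Fraction absorbed: 1 − 10^(−0.630) = 0.7656.
Incident photons needed: 0.001387 / 0.7656 = 0.001812 mol.
Photon energy: hc/λ = 4.822×10⁻¹⁹ J; per mole, 2.904×10⁵ J mol⁻¹.
Energy required: 0.001812 × 2.904×10⁵ = 526.2 J.
Time: 526.2 J / 0.177 W = 2970 s.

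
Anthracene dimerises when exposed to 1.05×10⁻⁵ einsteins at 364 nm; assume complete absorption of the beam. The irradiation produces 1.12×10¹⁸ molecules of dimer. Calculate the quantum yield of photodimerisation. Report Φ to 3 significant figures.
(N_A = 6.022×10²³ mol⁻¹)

Φ = 0.177

Product: 1.12×10¹⁸ / 6.022×10²³ = 1.860×10⁻⁶ mol.
Φ = 1.860×10⁻⁶ mol / 1.05×10⁻⁵ mol photons = 0.177.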